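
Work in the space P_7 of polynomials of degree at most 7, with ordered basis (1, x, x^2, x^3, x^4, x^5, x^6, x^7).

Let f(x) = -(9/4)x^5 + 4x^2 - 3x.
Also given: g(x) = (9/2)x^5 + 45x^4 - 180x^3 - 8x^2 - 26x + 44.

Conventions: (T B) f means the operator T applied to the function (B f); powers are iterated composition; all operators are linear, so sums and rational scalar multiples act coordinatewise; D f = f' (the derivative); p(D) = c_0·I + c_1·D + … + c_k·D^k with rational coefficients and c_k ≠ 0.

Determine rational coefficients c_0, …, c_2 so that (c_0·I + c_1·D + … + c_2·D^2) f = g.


p(D) = -2·I − 4·D + 4·D^2, i.e. c_0 = -2, c_1 = -4, c_2 = 4

D^0 f = -(9/4)x^5 + 4x^2 - 3x
D^1 f = -(45/4)x^4 + 8x - 3
D^2 f = -45x^3 + 8
matching coefficients of g against c_0 f + c_1 Df + … from the top degree down determines the c_i
solution: c_0 = -2, c_1 = -4, c_2 = 4


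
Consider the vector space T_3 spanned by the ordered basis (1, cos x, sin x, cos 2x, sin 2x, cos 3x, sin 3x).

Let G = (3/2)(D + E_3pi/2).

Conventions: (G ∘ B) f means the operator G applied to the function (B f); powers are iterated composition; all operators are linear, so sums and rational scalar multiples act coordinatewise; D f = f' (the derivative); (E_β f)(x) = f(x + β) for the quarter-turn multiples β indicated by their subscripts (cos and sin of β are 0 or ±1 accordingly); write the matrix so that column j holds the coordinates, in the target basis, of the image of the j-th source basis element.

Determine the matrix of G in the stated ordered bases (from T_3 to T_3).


the matrix is [[3/2, 0, 0, 0, 0, 0, 0]; [0, 0, 0, 0, 0, 0, 0]; [0, 0, 0, 0, 0, 0, 0]; [0, 0, 0, -3/2, 3, 0, 0]; [0, 0, 0, -3, -3/2, 0, 0]; [0, 0, 0, 0, 0, 0, 6]; [0, 0, 0, 0, 0, -6, 0]] (rows listed top to bottom)

image of 1: 3/2
image of cos x: 0
image of sin x: 0
image of cos 2x: -(3/2)cos 2x - 3sin 2x
image of sin 2x: 3cos 2x - (3/2)sin 2x
image of cos 3x: -6sin 3x
image of sin 3x: 6cos 3x
each image's coordinates form column j of the matrix


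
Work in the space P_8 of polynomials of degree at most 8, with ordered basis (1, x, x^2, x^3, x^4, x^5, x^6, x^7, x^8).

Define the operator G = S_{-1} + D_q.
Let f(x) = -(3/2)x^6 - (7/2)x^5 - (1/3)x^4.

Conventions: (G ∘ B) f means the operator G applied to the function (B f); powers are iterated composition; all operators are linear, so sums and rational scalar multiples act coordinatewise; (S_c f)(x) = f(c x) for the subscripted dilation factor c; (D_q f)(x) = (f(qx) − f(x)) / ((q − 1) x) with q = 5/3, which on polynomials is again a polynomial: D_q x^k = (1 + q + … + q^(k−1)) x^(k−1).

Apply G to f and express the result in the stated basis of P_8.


S_{-1} f = -(3/2)x^6 + (7/2)x^5 - (1/3)x^4
D_q f = -(3724/81)x^5 - (10087/162)x^4 - (272/81)x^3
(S_{-1} + D_q) f = -(3/2)x^6 - (6881/162)x^5 - (10141/162)x^4 - (272/81)x^3

the image equals g(x) = -(3/2)x^6 - (6881/162)x^5 - (10141/162)x^4 - (272/81)x^3


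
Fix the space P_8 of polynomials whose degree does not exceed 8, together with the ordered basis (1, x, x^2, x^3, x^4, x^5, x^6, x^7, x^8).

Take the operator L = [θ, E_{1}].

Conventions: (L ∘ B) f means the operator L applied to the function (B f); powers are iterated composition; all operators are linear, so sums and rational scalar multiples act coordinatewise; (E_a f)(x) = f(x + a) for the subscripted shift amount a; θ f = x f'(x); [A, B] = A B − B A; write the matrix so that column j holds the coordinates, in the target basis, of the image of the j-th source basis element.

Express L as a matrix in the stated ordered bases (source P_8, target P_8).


image of 1: 0
image of x: -1
image of x^2: -2x - 2
image of x^3: -3x^2 - 6x - 3
image of x^4: -4x^3 - 12x^2 - 12x - 4
image of x^5: -5x^4 - 20x^3 - 30x^2 - 20x - 5
image of x^6: -6x^5 - 30x^4 - 60x^3 - 60x^2 - 30x - 6
image of x^7: -7x^6 - 42x^5 - 105x^4 - 140x^3 - 105x^2 - 42x - 7
image of x^8: -8x^7 - 56x^6 - 168x^5 - 280x^4 - 280x^3 - 168x^2 - 56x - 8
each image's coordinates form column j of the matrix

the matrix is [[0, -1, -2, -3, -4, -5, -6, -7, -8]; [0, 0, -2, -6, -12, -20, -30, -42, -56]; [0, 0, 0, -3, -12, -30, -60, -105, -168]; [0, 0, 0, 0, -4, -20, -60, -140, -280]; [0, 0, 0, 0, 0, -5, -30, -105, -280]; [0, 0, 0, 0, 0, 0, -6, -42, -168]; [0, 0, 0, 0, 0, 0, 0, -7, -56]; [0, 0, 0, 0, 0, 0, 0, 0, -8]; [0, 0, 0, 0, 0, 0, 0, 0, 0]] (rows listed top to bottom)


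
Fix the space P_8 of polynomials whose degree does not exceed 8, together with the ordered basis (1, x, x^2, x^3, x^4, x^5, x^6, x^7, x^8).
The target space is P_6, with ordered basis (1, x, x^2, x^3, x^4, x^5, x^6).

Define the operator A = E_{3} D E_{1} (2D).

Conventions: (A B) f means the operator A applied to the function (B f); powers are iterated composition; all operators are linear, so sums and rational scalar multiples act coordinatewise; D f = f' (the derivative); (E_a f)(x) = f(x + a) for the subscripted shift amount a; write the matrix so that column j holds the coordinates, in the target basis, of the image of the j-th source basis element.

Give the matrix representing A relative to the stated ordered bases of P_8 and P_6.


the matrix is [[0, 0, 4, 48, 384, 2560, 15360, 86016, 458752]; [0, 0, 0, 12, 192, 1920, 15360, 107520, 688128]; [0, 0, 0, 0, 24, 480, 5760, 53760, 430080]; [0, 0, 0, 0, 0, 40, 960, 13440, 143360]; [0, 0, 0, 0, 0, 0, 60, 1680, 26880]; [0, 0, 0, 0, 0, 0, 0, 84, 2688]; [0, 0, 0, 0, 0, 0, 0, 0, 112]] (rows listed top to bottom)

image of 1: 0
image of x: 0
image of x^2: 4
image of x^3: 12x + 48
image of x^4: 24x^2 + 192x + 384
image of x^5: 40x^3 + 480x^2 + 1920x + 2560
image of x^6: 60x^4 + 960x^3 + 5760x^2 + 15360x + 15360
image of x^7: 84x^5 + 1680x^4 + 13440x^3 + 53760x^2 + 107520x + 86016
image of x^8: 112x^6 + 2688x^5 + 26880x^4 + 143360x^3 + 430080x^2 + 688128x + 458752
each image's coordinates form column j of the matrix


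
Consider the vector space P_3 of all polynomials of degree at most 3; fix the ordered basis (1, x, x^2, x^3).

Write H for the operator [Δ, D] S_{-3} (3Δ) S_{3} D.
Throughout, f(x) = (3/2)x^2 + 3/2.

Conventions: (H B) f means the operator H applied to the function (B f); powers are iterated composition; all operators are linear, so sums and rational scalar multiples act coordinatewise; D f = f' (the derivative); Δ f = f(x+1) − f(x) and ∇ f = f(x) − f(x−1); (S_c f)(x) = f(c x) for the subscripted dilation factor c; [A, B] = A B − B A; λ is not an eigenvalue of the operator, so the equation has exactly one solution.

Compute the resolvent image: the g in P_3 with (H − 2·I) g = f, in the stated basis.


the result is g(x) = -(3/4)x^2 - 3/4

write g with unknown coordinates in the stated basis and equate coefficients in (H − 2·I) g = f
solving from the highest basis element down gives g = -(3/4)x^2 - 3/4
check: H g = 0
so H g − 2·g = (3/2)x^2 + 3/2 = f ✓


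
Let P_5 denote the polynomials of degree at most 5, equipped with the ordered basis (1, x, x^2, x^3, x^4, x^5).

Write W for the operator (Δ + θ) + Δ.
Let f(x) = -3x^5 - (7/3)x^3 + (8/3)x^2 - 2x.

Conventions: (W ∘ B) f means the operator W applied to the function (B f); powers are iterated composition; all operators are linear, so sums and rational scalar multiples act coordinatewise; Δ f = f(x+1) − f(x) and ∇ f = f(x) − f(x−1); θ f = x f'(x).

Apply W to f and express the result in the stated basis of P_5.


Δ f = -15x^4 - 30x^3 - 37x^2 - (50/3)x - 14/3
θ f = -15x^5 - 7x^3 + (16/3)x^2 - 2x
(Δ + θ) f = -15x^5 - 15x^4 - 37x^3 - (95/3)x^2 - (56/3)x - 14/3
Δ f = -15x^4 - 30x^3 - 37x^2 - (50/3)x - 14/3
((Δ + θ) + Δ) f = -15x^5 - 30x^4 - 67x^3 - (206/3)x^2 - (106/3)x - 28/3

the image equals g(x) = -15x^5 - 30x^4 - 67x^3 - (206/3)x^2 - (106/3)x - 28/3


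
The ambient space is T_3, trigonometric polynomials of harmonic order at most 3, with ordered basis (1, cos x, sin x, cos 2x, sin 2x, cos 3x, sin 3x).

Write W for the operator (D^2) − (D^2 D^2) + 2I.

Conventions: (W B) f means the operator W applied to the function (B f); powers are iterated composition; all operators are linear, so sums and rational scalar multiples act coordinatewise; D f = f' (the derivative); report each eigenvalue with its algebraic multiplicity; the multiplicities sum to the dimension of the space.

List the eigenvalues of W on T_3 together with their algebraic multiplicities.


λ = -88 (multiplicity 2), λ = -18 (multiplicity 2), λ = 0 (multiplicity 2), λ = 2 (multiplicity 1)

image of 1: 2
image of cos x: 0
image of sin x: 0
image of cos 2x: -18cos 2x
image of sin 2x: -18sin 2x
image of cos 3x: -88cos 3x
image of sin 3x: -88sin 3x
the matrix is diagonal; its diagonal is (2, 0, 0, -18, -18, -88, -88)
for a triangular matrix the eigenvalues are the diagonal entries, with algebraic multiplicity their repetition count


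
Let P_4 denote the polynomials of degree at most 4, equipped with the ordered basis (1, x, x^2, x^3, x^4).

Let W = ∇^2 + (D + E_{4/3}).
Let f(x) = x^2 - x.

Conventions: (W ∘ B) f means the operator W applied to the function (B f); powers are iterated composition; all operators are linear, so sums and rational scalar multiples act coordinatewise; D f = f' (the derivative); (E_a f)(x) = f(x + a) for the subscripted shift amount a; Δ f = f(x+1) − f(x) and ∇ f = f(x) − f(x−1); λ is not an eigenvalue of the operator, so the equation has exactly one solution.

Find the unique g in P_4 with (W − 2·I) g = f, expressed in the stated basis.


the result is g(x) = -x^2 - (11/3)x - 37/3

write g with unknown coordinates in the stated basis and equate coefficients in (W − 2·I) g = f
solving from the highest basis element down gives g = -x^2 - (11/3)x - 37/3
check: W g = -x^2 - (25/3)x - 74/3
so W g − 2·g = x^2 - x = f ✓


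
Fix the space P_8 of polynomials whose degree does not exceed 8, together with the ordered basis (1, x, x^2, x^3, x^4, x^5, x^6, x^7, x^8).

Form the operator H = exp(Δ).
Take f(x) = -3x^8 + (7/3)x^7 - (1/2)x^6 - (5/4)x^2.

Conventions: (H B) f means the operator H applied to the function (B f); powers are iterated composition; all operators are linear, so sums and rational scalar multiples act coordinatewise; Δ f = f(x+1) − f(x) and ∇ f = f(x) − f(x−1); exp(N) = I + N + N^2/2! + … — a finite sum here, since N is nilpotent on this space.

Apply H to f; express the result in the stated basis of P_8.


order-1 term: -24x^7 - (203/3)x^6 - 122x^5 - (815/6)x^4 - (289/3)x^3 - (85/2)x^2 - (79/6)x - 29/12
order-2 term: -84x^6 - 455x^5 - (2465/2)x^4 - (5935/3)x^3 - (3843/2)x^2 - (3152/3)x - 1003/4
order-3 term: -168x^5 - (3535/3)x^4 - 3720x^3 - 6380x^2 - 5829x - 6722/3
order-4 term: -210x^4 - (4795/3)x^3 - (9955/2)x^2 - (22105/3)x - 25913/6
order-5 term: -168x^3 - 1211x^2 - 3118x - 16985/6
order-6 term: -84x^2 - (1463/3)x - 1499/2
order-7 term: -24x - 245/3
order-8 term: -3
the series for exp(Δ) f terminates at order 8
exp(Δ) f = -3x^8 - (65/3)x^7 - (913/6)x^6 - 745x^5 - (8270/3)x^4 - 7561x^3 - (58471/4)x^2 - (107345/6)x - 31433/3

g(x) = -3x^8 - (65/3)x^7 - (913/6)x^6 - 745x^5 - (8270/3)x^4 - 7561x^3 - (58471/4)x^2 - (107345/6)x - 31433/3


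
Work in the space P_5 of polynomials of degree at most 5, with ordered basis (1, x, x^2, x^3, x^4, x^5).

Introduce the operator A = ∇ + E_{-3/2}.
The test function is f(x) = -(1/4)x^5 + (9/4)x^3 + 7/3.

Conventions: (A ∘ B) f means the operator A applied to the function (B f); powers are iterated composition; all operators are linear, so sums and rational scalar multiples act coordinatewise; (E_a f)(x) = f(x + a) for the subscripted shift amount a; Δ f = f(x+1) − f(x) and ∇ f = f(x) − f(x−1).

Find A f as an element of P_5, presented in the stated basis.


g(x) = -(1/4)x^5 + (5/8)x^4 - (7/8)x^3 + (41/16)x^2 + (215/64)x - 523/384

∇ f = -(5/4)x^4 + (5/2)x^3 + (17/4)x^2 - (11/2)x + 2
E_{-3/2} f = -(1/4)x^5 + (15/8)x^4 - (27/8)x^3 - (27/16)x^2 + (567/64)x - 1291/384
(∇ + E_{-3/2}) f = -(1/4)x^5 + (5/8)x^4 - (7/8)x^3 + (41/16)x^2 + (215/64)x - 523/384


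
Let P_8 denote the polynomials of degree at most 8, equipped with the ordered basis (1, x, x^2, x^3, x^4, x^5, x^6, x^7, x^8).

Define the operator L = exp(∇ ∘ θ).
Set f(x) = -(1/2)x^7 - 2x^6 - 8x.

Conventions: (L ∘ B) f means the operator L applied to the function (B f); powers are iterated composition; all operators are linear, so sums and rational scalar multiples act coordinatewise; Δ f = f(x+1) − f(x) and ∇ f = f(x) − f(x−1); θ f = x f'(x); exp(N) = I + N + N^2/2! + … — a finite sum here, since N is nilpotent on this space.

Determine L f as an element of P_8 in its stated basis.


the image equals g(x) = -(1/2)x^7 - (53/2)x^6 - (879/2)x^5 - (9985/4)x^4 - 2535x^3 + (24591/4)x^2 - 322x - 37525/24

order-1 term: -(49/2)x^6 + (3/2)x^5 + (115/2)x^4 - (235/2)x^3 + (213/2)x^2 - (95/2)x + 1/2
order-2 term: -441x^5 + (4485/4)x^4 - (2095/2)x^3 - (315/4)x^2 + 742x - 1377/4
order-3 term: -3675x^4 + 13330x^3 - (38925/2)x^2 + (25385/2)x - 8933/3
order-4 term: -14700x^3 + (104085/2)x^2 - 64155x + 212615/8
order-5 term: -26460x^2 + 68094x - 42468
order-6 term: -17640x + 20169
order-7 term: -2520
the series for exp(∇ ∘ θ) f terminates at order 7
exp(∇ ∘ θ) f = -(1/2)x^7 - (53/2)x^6 - (879/2)x^5 - (9985/4)x^4 - 2535x^3 + (24591/4)x^2 - 322x - 37525/24


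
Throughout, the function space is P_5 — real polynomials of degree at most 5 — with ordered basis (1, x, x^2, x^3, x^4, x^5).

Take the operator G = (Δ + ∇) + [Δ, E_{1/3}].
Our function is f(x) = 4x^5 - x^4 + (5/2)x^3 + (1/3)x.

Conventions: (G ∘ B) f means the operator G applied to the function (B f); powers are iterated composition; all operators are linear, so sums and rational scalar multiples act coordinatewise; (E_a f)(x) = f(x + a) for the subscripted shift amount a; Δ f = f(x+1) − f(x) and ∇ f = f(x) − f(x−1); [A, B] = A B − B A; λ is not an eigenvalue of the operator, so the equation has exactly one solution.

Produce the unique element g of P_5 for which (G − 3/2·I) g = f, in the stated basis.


write g with unknown coordinates in the stated basis and equate coefficients in (G − 3/2·I) g = f
solving from the highest basis element down gives g = -(8/3)x^5 - (154/9)x^4 - (2509/27)x^3 - (10996/27)x^2 - (95378/81)x - 412484/243
check: G g = -(80/3)x^4 - (1232/9)x^3 - (5498/9)x^2 - (47680/27)x - 206242/81
so G g − 3/2·g = 4x^5 - x^4 + (5/2)x^3 + (1/3)x = f ✓

the result is g(x) = -(8/3)x^5 - (154/9)x^4 - (2509/27)x^3 - (10996/27)x^2 - (95378/81)x - 412484/243


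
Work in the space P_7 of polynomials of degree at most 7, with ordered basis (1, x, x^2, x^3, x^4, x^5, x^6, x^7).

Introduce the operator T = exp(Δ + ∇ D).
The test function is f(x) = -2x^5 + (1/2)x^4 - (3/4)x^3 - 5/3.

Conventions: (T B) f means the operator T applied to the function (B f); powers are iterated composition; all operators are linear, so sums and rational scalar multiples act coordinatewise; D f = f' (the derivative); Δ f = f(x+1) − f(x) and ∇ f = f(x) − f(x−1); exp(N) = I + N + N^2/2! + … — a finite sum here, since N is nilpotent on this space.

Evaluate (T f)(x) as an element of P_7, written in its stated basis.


the image equals g(x) = -2x^5 - (19/2)x^4 - (315/4)x^3 - (601/4)x^2 - 423x - 1201/6

order-1 term: -10x^4 - 58x^3 + (187/4)x^2 - (243/4)x + 12
order-2 term: -20x^3 - 177x^2 - (697/4)x + 291/4
order-3 term: -20x^2 - 178x - 887/4
order-4 term: -10x - 119/2
order-5 term: -2
the series for exp(Δ + ∇ D) f terminates at order 5
exp(Δ + ∇ D) f = -2x^5 - (19/2)x^4 - (315/4)x^3 - (601/4)x^2 - 423x - 1201/6


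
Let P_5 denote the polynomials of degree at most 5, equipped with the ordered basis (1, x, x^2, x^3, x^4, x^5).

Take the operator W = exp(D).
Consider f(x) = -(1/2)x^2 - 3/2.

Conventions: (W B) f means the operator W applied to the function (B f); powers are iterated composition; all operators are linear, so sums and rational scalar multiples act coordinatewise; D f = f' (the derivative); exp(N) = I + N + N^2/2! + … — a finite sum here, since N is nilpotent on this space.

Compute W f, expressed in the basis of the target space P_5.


order-1 term: -x
order-2 term: -1/2
the series for exp(D) f terminates at order 2
exp(D) f = -(1/2)x^2 - x - 2

the result is g(x) = -(1/2)x^2 - x - 2


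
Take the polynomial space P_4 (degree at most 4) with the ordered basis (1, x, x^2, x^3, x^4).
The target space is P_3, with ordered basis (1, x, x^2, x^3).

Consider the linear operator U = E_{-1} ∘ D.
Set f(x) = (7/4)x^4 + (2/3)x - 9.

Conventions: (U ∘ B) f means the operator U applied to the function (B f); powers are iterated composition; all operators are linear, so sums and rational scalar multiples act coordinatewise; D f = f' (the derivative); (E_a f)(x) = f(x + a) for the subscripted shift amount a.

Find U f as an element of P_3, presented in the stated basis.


D f = 7x^3 + 2/3
E_{-1} D f = 7x^3 - 21x^2 + 21x - 19/3

the result is g(x) = 7x^3 - 21x^2 + 21x - 19/3


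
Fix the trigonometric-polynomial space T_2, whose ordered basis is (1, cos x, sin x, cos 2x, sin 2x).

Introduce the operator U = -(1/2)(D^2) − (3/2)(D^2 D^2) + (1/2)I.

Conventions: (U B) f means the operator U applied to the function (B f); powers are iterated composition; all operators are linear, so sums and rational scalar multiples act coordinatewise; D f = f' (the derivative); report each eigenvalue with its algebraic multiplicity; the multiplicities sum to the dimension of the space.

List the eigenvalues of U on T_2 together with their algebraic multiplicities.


λ = -43/2 (multiplicity 2), λ = -1/2 (multiplicity 2), λ = 1/2 (multiplicity 1)

image of 1: 1/2
image of cos x: -(1/2)cos x
image of sin x: -(1/2)sin x
image of cos 2x: -(43/2)cos 2x
image of sin 2x: -(43/2)sin 2x
the matrix is diagonal; its diagonal is (1/2, -1/2, -1/2, -43/2, -43/2)
for a triangular matrix the eigenvalues are the diagonal entries, with algebraic multiplicity their repetition count


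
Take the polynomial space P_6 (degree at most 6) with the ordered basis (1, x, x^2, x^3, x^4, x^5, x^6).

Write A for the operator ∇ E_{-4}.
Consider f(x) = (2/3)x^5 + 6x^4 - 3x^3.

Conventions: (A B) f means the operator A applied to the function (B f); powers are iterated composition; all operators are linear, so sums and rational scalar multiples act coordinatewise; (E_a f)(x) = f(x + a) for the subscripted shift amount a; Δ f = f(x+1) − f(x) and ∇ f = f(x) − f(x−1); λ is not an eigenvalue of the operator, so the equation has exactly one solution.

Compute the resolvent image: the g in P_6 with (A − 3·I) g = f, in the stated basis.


write g with unknown coordinates in the stated basis and equate coefficients in (A − 3·I) g = f
solving from the highest basis element down gives g = -(2/9)x^5 - (64/27)x^4 + (365/81)x^3 + (161/81)x^2 - (23171/243)x + 138367/729
check: A g = -(10/9)x^4 + (284/27)x^3 + (161/27)x^2 - (23171/81)x + 138367/243
so A g − 3·g = (2/3)x^5 + 6x^4 - 3x^3 = f ✓

the image equals g(x) = -(2/9)x^5 - (64/27)x^4 + (365/81)x^3 + (161/81)x^2 - (23171/243)x + 138367/729


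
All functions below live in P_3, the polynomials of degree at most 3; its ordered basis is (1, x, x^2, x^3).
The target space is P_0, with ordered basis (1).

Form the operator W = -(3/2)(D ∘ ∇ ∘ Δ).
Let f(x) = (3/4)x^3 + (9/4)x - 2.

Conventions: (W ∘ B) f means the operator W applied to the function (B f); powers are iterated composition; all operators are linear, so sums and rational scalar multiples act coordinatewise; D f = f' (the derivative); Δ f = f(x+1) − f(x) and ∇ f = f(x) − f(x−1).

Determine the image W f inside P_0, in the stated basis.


the result is g(x) = -27/4

Δ f = (9/4)x^2 + (9/4)x + 3
∇ Δ f = (9/2)x
D ∇ Δ f = 9/2
(-(3/2)(D ∘ ∇ ∘ Δ)) f = -27/4


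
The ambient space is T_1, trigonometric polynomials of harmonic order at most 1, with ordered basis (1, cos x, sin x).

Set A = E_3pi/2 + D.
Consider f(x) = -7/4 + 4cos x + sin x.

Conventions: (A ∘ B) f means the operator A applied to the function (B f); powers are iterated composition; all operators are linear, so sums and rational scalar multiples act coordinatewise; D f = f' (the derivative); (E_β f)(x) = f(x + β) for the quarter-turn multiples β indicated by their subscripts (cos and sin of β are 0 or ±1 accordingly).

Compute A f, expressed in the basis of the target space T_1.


E_3pi/2 f = -7/4 - cos x + 4sin x
D f = cos x - 4sin x
(E_3pi/2 + D) f = -7/4

the image equals g(x) = -7/4


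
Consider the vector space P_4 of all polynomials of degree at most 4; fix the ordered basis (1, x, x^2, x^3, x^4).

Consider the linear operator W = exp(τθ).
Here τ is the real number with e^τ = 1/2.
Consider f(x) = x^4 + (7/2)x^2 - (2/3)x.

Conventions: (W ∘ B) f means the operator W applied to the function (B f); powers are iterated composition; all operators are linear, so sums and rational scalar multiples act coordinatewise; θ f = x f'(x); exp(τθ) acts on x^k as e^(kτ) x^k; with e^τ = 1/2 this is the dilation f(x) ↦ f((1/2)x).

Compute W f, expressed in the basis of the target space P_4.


g(x) = (1/16)x^4 + (7/8)x^2 - (1/3)x

exp(τθ) x^k = e^(kτ) x^k; with e^τ = 1/2 this sends x^k to (1/2)^k x^k
x ↦ 1/2 x
x^2 ↦ 1/4 x^2
x^4 ↦ 1/16 x^4
applying this coordinatewise to f: exp(τθ) f = (1/16)x^4 + (7/8)x^2 - (1/3)x


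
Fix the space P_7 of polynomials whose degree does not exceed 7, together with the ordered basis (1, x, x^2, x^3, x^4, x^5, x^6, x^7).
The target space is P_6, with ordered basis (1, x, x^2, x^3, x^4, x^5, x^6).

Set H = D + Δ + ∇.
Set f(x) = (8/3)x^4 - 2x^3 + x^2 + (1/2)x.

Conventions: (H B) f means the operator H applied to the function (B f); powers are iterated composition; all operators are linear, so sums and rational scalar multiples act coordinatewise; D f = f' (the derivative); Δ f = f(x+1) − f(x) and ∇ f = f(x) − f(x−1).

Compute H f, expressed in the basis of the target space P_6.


the result is g(x) = 32x^3 - 18x^2 + (82/3)x - 5/2

D f = (32/3)x^3 - 6x^2 + 2x + 1/2
Δ f = (32/3)x^3 + 10x^2 + (20/3)x + 13/6
∇ f = (32/3)x^3 - 22x^2 + (56/3)x - 31/6
(D + Δ + ∇) f = 32x^3 - 18x^2 + (82/3)x - 5/2


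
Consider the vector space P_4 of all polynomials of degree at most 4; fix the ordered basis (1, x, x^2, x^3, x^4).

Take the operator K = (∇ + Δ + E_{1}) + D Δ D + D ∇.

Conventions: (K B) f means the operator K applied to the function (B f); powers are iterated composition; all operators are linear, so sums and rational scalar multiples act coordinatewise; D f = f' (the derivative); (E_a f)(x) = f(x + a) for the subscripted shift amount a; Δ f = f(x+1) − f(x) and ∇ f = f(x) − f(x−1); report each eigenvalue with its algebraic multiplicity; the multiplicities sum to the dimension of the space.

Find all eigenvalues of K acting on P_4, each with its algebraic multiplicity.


λ = 1 (multiplicity 5)

image of 1: 1
image of x: x + 3
image of x^2: x^2 + 6x + 3
image of x^3: x^3 + 9x^2 + 9x + 6
image of x^4: x^4 + 12x^3 + 18x^2 + 24x + 17
the matrix is upper triangular; its diagonal is (1, 1, 1, 1, 1)
for a triangular matrix the eigenvalues are the diagonal entries, with algebraic multiplicity their repetition count


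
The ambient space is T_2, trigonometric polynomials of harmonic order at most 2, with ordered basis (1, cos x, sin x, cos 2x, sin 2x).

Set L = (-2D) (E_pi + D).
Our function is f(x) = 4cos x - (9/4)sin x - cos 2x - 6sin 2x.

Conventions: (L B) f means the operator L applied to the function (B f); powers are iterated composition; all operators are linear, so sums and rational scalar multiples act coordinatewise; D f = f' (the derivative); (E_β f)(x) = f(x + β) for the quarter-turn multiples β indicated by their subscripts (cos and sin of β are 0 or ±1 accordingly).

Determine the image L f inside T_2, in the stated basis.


the image equals g(x) = (7/2)cos x - (25/2)sin x + 16cos 2x - 52sin 2x

E_pi f = -4cos x + (9/4)sin x - cos 2x - 6sin 2x
D f = -(9/4)cos x - 4sin x - 12cos 2x + 2sin 2x
(E_pi + D) f = -(25/4)cos x - (7/4)sin x - 13cos 2x - 4sin 2x
D (E_pi + D) f = -(7/4)cos x + (25/4)sin x - 8cos 2x + 26sin 2x
(-2D) (E_pi + D) f = (7/2)cos x - (25/2)sin x + 16cos 2x - 52sin 2x


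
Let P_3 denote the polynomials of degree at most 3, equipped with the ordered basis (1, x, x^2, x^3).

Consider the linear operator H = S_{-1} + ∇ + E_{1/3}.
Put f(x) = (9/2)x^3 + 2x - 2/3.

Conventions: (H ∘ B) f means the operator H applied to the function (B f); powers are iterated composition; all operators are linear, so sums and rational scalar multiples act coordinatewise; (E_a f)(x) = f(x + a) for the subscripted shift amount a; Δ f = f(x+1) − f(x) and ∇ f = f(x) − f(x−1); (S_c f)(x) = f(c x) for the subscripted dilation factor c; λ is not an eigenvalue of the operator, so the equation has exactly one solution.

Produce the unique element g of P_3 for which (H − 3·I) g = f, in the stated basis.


the result is g(x) = -(3/2)x^3 - 6x^2 - (14/3)x - 16/9

write g with unknown coordinates in the stated basis and equate coefficients in (H − 3·I) g = f
solving from the highest basis element down gives g = -(3/2)x^3 - 6x^2 - (14/3)x - 16/9
check: H g = -18x^2 - 12x - 6
so H g − 3·g = (9/2)x^3 + 2x - 2/3 = f ✓


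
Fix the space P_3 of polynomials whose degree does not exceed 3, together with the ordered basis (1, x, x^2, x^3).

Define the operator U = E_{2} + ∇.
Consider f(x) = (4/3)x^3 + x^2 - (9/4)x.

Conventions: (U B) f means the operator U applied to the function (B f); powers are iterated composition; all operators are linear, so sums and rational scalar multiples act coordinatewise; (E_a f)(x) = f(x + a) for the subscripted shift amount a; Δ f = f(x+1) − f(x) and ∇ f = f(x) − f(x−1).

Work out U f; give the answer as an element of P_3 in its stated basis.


E_{2} f = (4/3)x^3 + 9x^2 + (71/4)x + 61/6
∇ f = 4x^2 - 2x - 23/12
(E_{2} + ∇) f = (4/3)x^3 + 13x^2 + (63/4)x + 33/4

g(x) = (4/3)x^3 + 13x^2 + (63/4)x + 33/4


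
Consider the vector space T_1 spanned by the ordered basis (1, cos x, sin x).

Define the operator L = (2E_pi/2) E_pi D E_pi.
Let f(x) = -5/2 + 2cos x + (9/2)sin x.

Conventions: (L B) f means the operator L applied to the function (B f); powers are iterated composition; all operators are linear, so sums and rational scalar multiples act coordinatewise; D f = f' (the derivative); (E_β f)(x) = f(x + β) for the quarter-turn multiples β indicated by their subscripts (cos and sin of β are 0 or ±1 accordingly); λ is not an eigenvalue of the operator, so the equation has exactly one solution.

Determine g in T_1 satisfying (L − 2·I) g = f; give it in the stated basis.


write g with unknown coordinates in the stated basis and equate coefficients in (L − 2·I) g = f
solving from the highest basis element down gives g = 5/4 - (1/2)cos x - (9/8)sin x
check: L g = cos x + (9/4)sin x
so L g − 2·g = -5/2 + 2cos x + (9/2)sin x = f ✓

the image equals g(x) = 5/4 - (1/2)cos x - (9/8)sin x


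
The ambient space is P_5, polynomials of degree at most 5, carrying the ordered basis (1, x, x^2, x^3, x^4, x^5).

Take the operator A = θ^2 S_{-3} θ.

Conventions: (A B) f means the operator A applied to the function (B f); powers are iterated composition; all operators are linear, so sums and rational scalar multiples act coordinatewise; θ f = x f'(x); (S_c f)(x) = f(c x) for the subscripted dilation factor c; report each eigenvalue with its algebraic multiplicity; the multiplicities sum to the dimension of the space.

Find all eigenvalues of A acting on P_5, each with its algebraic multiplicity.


image of 1: 0
image of x: -3x
image of x^2: 72x^2
image of x^3: -729x^3
image of x^4: 5184x^4
image of x^5: -30375x^5
the matrix is upper triangular; its diagonal is (0, -3, 72, -729, 5184, -30375)
for a triangular matrix the eigenvalues are the diagonal entries, with algebraic multiplicity their repetition count

λ = -30375 (multiplicity 1), λ = -729 (multiplicity 1), λ = -3 (multiplicity 1), λ = 0 (multiplicity 1), λ = 72 (multiplicity 1), λ = 5184 (multiplicity 1)


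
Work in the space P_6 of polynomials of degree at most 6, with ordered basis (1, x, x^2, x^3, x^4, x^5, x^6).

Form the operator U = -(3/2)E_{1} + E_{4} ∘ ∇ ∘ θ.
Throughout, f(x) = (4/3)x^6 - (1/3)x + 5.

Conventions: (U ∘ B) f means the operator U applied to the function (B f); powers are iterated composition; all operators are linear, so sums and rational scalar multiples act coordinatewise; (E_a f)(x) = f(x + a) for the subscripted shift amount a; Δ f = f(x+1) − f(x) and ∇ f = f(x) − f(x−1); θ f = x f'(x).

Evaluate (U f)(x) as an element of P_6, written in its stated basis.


E_{1} f = (4/3)x^6 + 8x^5 + 20x^4 + (80/3)x^3 + 20x^2 + (23/3)x + 6
(-(3/2)E_{1}) f = -2x^6 - 12x^5 - 30x^4 - 40x^3 - 30x^2 - (23/2)x - 9
θ f = 8x^6 - (1/3)x
∇ θ f = 48x^5 - 120x^4 + 160x^3 - 120x^2 + 48x - 25/3
E_{4} ∇ θ f = 48x^5 + 840x^4 + 5920x^3 + 21000x^2 + 37488x + 80807/3
(-(3/2)E_{1} + E_{4} ∘ ∇ ∘ θ) f = -2x^6 + 36x^5 + 810x^4 + 5880x^3 + 20970x^2 + (74953/2)x + 80780/3

the result is g(x) = -2x^6 + 36x^5 + 810x^4 + 5880x^3 + 20970x^2 + (74953/2)x + 80780/3


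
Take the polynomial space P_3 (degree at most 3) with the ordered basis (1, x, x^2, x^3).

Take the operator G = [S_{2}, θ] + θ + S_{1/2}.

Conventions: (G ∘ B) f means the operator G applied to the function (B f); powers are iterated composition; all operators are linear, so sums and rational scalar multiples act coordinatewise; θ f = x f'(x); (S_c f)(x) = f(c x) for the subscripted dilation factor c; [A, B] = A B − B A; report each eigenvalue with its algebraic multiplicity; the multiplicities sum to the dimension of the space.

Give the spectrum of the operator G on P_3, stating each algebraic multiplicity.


image of 1: 1
image of x: (3/2)x
image of x^2: (9/4)x^2
image of x^3: (25/8)x^3
the matrix is upper triangular; its diagonal is (1, 3/2, 9/4, 25/8)
for a triangular matrix the eigenvalues are the diagonal entries, with algebraic multiplicity their repetition count

λ = 1 (multiplicity 1), λ = 3/2 (multiplicity 1), λ = 9/4 (multiplicity 1), λ = 25/8 (multiplicity 1)


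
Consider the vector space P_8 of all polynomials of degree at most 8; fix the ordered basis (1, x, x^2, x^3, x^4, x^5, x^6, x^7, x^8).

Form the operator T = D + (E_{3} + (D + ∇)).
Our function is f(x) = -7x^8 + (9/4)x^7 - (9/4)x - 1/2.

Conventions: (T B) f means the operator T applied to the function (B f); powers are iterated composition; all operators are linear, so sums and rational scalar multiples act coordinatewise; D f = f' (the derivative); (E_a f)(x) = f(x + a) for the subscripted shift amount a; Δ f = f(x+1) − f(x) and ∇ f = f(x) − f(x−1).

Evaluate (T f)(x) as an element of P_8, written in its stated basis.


g(x) = -7x^8 - (1335/4)x^7 - (2947/2)x^6 - 10598x^5 - 36995x^4 - 89348x^3 - 131159x^2 - (444257/4)x - 41011

D f = -56x^7 + (63/4)x^6 - 9/4
E_{3} f = -7x^8 - (663/4)x^7 - (6867/4)x^6 - (40635/4)x^5 - (150255/4)x^4 - (355509/4)x^3 - (525609/4)x^2 - (221985/2)x - 82027/2
D f = -56x^7 + (63/4)x^6 - 9/4
∇ f = -56x^7 + (847/4)x^6 - (1757/4)x^5 + (2275/4)x^4 - (1883/4)x^3 + (973/4)x^2 - (287/4)x + 7
(D + ∇) f = -112x^7 + (455/2)x^6 - (1757/4)x^5 + (2275/4)x^4 - (1883/4)x^3 + (973/4)x^2 - (287/4)x + 19/4
(E_{3} + (D + ∇)) f = -7x^8 - (1111/4)x^7 - (5957/4)x^6 - 10598x^5 - 36995x^4 - 89348x^3 - 131159x^2 - (444257/4)x - 164035/4
(D + (E_{3} + (D + ∇))) f = -7x^8 - (1335/4)x^7 - (2947/2)x^6 - 10598x^5 - 36995x^4 - 89348x^3 - 131159x^2 - (444257/4)x - 41011


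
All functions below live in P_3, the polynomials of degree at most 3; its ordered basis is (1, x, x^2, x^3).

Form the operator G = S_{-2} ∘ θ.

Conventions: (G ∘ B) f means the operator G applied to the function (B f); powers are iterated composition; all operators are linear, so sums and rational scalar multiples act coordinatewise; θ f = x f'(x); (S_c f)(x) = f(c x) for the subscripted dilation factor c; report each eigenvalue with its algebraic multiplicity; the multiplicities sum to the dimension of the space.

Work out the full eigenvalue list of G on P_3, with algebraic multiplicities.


λ = -24 (multiplicity 1), λ = -2 (multiplicity 1), λ = 0 (multiplicity 1), λ = 8 (multiplicity 1)

image of 1: 0
image of x: -2x
image of x^2: 8x^2
image of x^3: -24x^3
the matrix is upper triangular; its diagonal is (0, -2, 8, -24)
for a triangular matrix the eigenvalues are the diagonal entries, with algebraic multiplicity their repetition count


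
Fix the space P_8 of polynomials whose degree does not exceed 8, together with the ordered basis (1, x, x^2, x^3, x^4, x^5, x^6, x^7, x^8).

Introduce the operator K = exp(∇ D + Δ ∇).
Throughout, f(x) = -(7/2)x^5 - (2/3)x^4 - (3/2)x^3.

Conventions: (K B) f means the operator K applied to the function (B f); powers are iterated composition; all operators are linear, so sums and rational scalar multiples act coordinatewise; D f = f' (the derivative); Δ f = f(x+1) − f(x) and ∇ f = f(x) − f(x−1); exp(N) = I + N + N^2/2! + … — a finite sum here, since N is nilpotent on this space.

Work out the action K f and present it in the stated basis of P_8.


order-1 term: -140x^3 + 89x^2 - 115x + 18
order-2 term: -840x + 388
the series for exp(∇ D + Δ ∇) f terminates at order 2
exp(∇ D + Δ ∇) f = -(7/2)x^5 - (2/3)x^4 - (283/2)x^3 + 89x^2 - 955x + 406

the image equals g(x) = -(7/2)x^5 - (2/3)x^4 - (283/2)x^3 + 89x^2 - 955x + 406


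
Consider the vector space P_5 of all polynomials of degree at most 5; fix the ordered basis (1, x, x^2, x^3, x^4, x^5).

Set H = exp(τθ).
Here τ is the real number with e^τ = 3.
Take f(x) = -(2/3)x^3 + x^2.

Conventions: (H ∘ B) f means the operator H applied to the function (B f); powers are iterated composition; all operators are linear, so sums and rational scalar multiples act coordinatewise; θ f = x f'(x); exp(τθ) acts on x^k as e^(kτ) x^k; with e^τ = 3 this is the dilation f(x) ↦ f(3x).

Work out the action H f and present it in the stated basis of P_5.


exp(τθ) x^k = e^(kτ) x^k; with e^τ = 3 this sends x^k to 3^k x^k
x^2 ↦ 9 x^2
x^3 ↦ 27 x^3
applying this coordinatewise to f: exp(τθ) f = -18x^3 + 9x^2

the result is g(x) = -18x^3 + 9x^2


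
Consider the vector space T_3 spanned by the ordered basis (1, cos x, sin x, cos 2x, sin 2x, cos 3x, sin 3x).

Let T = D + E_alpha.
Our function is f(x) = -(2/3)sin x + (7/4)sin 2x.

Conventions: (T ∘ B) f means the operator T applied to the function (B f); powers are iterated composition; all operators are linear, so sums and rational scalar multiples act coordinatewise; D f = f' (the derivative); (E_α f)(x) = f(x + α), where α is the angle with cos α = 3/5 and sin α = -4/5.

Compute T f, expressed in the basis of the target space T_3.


D f = -(2/3)cos x + (7/2)cos 2x
E_alpha f = (8/15)cos x - (2/5)sin x - (42/25)cos 2x - (49/100)sin 2x
(D + E_alpha) f = -(2/15)cos x - (2/5)sin x + (91/50)cos 2x - (49/100)sin 2x

g(x) = -(2/15)cos x - (2/5)sin x + (91/50)cos 2x - (49/100)sin 2x


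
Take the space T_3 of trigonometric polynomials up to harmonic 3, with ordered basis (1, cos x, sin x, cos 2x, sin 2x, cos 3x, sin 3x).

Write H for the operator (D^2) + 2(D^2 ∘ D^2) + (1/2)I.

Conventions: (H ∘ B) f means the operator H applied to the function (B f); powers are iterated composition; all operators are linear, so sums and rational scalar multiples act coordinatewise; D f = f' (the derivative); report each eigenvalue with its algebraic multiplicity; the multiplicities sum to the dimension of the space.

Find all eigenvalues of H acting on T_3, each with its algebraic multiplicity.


image of 1: 1/2
image of cos x: (3/2)cos x
image of sin x: (3/2)sin x
image of cos 2x: (57/2)cos 2x
image of sin 2x: (57/2)sin 2x
image of cos 3x: (307/2)cos 3x
image of sin 3x: (307/2)sin 3x
the matrix is diagonal; its diagonal is (1/2, 3/2, 3/2, 57/2, 57/2, 307/2, 307/2)
for a triangular matrix the eigenvalues are the diagonal entries, with algebraic multiplicity their repetition count

λ = 1/2 (multiplicity 1), λ = 3/2 (multiplicity 2), λ = 57/2 (multiplicity 2), λ = 307/2 (multiplicity 2)


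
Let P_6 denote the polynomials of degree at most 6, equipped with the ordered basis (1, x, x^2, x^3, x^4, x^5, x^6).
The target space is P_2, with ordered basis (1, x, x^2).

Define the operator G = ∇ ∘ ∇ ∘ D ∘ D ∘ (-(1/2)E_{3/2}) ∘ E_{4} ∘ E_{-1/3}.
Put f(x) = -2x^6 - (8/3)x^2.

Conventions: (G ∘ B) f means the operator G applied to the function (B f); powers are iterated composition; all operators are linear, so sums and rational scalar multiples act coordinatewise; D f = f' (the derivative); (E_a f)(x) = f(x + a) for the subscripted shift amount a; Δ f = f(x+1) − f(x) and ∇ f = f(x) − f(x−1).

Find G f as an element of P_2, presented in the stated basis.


the result is g(x) = 360x^2 + 3000x + 6310

E_{-1/3} f = -2x^6 + 4x^5 - (10/3)x^4 + (40/27)x^3 - (82/27)x^2 + (148/81)x - 218/729
E_{4} E_{-1/3} f = -2x^6 - 44x^5 - (1210/3)x^4 - (53240/27)x^3 - (146482/27)x^2 - (645788/81)x - 3569258/729
E_{3/2} (E_{4} ∘ E_{-1/3}) f = -2x^6 - 62x^5 - (4805/6)x^4 - (148955/27)x^3 - (4618181/216)x^2 - (28647007/648)x - 889164289/23328
(-(1/2)E_{3/2}) (E_{4} ∘ E_{-1/3}) f = x^6 + 31x^5 + (4805/12)x^4 + (148955/54)x^3 + (4618181/432)x^2 + (28647007/1296)x + 889164289/46656
D (-(1/2)E_{3/2}) (E_{4} ∘ E_{-1/3}) f = 6x^5 + 155x^4 + (4805/3)x^3 + (148955/18)x^2 + (4618181/216)x + 28647007/1296
D D (-(1/2)E_{3/2}) (E_{4} ∘ E_{-1/3}) f = 30x^4 + 620x^3 + 4805x^2 + (148955/9)x + 4618181/216
∇ (D ∘ D ∘ (-(1/2)E_{3/2}) ∘ E_{4} ∘ E_{-1/3}) f = 120x^3 + 1680x^2 + 7870x + 111020/9
∇ ∇ (D ∘ D ∘ (-(1/2)E_{3/2}) ∘ E_{4} ∘ E_{-1/3}) f = 360x^2 + 3000x + 6310


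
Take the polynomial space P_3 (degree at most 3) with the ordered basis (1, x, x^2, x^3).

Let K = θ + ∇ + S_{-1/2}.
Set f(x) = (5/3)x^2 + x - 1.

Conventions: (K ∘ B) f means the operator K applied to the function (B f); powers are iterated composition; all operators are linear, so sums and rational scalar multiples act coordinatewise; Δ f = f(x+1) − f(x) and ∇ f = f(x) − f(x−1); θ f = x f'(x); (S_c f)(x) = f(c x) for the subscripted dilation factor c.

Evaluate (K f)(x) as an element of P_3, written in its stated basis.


the image equals g(x) = (15/4)x^2 + (23/6)x - 5/3

θ f = (10/3)x^2 + x
∇ f = (10/3)x - 2/3
S_{-1/2} f = (5/12)x^2 - (1/2)x - 1
(θ + ∇ + S_{-1/2}) f = (15/4)x^2 + (23/6)x - 5/3


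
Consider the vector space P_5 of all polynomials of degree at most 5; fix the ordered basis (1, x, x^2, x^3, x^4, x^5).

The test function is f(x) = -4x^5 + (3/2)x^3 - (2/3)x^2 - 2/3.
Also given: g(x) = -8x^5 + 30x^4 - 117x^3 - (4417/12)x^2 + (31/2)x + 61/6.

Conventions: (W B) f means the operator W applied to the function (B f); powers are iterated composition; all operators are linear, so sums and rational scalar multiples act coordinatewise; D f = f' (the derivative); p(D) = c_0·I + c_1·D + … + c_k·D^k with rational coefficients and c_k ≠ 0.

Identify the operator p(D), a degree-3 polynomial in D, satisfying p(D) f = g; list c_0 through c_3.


D^0 f = -4x^5 + (3/2)x^3 - (2/3)x^2 - 2/3
D^1 f = -20x^4 + (9/2)x^2 - (4/3)x
D^2 f = -80x^3 + 9x - 4/3
D^3 f = -240x^2 + 9
matching coefficients of g against c_0 f + c_1 Df + … from the top degree down determines the c_i
solution: c_0 = 2, c_1 = -3/2, c_2 = 3/2, c_3 = 3/2

p(D) = 2·I − (3/2)·D + (3/2)·D^2 + (3/2)·D^3, i.e. c_0 = 2, c_1 = -3/2, c_2 = 3/2, c_3 = 3/2


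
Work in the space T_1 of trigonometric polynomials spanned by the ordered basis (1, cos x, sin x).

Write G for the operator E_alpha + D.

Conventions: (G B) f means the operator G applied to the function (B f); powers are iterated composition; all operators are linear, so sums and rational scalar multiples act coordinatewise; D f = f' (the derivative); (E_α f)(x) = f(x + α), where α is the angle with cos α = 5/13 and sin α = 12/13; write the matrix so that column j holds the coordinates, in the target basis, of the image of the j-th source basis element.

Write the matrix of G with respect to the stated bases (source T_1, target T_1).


the matrix is [[1, 0, 0]; [0, 5/13, 25/13]; [0, -25/13, 5/13]] (rows listed top to bottom)

image of 1: 1
image of cos x: (5/13)cos x - (25/13)sin x
image of sin x: (25/13)cos x + (5/13)sin x
each image's coordinates form column j of the matrix
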